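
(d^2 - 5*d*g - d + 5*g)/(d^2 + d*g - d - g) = (d - 5*g)/(d + g)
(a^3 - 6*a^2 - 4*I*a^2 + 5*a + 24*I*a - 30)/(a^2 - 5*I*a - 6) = (a^3 + a^2*(-6 - 4*I) + a*(5 + 24*I) - 30)/(a^2 - 5*I*a - 6)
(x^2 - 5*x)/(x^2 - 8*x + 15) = x/(x - 3)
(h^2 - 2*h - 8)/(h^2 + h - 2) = (h - 4)/(h - 1)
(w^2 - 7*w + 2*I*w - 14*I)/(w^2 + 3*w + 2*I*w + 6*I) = (w - 7)/(w + 3)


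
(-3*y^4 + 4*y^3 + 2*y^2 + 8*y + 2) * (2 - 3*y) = 9*y^5 - 18*y^4 + 2*y^3 - 20*y^2 + 10*y + 4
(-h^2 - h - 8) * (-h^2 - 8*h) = h^4 + 9*h^3 + 16*h^2 + 64*h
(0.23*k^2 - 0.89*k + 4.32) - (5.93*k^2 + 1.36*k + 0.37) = -5.7*k^2 - 2.25*k + 3.95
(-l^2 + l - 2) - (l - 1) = -l^2 - 1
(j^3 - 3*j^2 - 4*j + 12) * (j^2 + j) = j^5 - 2*j^4 - 7*j^3 + 8*j^2 + 12*j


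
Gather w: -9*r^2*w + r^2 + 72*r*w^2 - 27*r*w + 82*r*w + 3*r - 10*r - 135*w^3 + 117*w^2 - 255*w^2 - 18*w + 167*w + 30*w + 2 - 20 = r^2 - 7*r - 135*w^3 + w^2*(72*r - 138) + w*(-9*r^2 + 55*r + 179) - 18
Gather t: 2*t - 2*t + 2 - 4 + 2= 0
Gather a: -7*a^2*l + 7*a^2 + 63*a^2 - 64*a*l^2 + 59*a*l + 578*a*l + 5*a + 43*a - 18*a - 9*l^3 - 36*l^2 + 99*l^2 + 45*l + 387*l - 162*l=a^2*(70 - 7*l) + a*(-64*l^2 + 637*l + 30) - 9*l^3 + 63*l^2 + 270*l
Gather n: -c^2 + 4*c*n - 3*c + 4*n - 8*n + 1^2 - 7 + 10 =-c^2 - 3*c + n*(4*c - 4) + 4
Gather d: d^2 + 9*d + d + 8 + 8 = d^2 + 10*d + 16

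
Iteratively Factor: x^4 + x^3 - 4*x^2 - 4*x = (x + 1)*(x^3 - 4*x) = (x + 1)*(x + 2)*(x^2 - 2*x) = x*(x + 1)*(x + 2)*(x - 2)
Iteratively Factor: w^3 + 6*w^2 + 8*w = (w + 4)*(w^2 + 2*w) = w*(w + 4)*(w + 2)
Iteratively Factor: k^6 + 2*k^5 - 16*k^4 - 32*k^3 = (k - 4)*(k^5 + 6*k^4 + 8*k^3) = k*(k - 4)*(k^4 + 6*k^3 + 8*k^2) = k^2*(k - 4)*(k^3 + 6*k^2 + 8*k) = k^2*(k - 4)*(k + 2)*(k^2 + 4*k) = k^2*(k - 4)*(k + 2)*(k + 4)*(k)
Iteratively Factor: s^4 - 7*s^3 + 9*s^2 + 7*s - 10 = (s - 5)*(s^3 - 2*s^2 - s + 2) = (s - 5)*(s - 1)*(s^2 - s - 2) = (s - 5)*(s - 2)*(s - 1)*(s + 1)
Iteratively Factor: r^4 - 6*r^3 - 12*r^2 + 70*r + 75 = (r + 1)*(r^3 - 7*r^2 - 5*r + 75) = (r - 5)*(r + 1)*(r^2 - 2*r - 15) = (r - 5)*(r + 1)*(r + 3)*(r - 5)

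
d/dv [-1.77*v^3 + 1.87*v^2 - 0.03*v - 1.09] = -5.31*v^2 + 3.74*v - 0.03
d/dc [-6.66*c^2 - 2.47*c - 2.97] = -13.32*c - 2.47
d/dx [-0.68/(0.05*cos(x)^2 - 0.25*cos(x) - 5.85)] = (0.17 - 0.068*cos(x))*sin(x)/(-0.05*cos(x)^2 + 0.25*cos(x) + 5.85)^2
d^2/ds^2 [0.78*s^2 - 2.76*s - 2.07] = 1.56000000000000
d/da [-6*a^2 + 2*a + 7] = 2 - 12*a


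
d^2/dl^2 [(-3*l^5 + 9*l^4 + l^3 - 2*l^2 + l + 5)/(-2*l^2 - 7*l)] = 2*(36*l^7 + 300*l^6 + 504*l^5 - 1323*l^4 - 81*l^3 - 60*l^2 - 210*l - 245)/(l^3*(8*l^3 + 84*l^2 + 294*l + 343))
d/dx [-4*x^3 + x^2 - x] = -12*x^2 + 2*x - 1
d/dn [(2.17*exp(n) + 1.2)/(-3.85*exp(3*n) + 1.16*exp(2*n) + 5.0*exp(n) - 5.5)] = (16.709*exp(3*n) + 11.3428*exp(2*n) - 2.784*exp(n) - 17.935)*exp(n)/(14.8225*exp(6*n) - 8.932*exp(5*n) - 37.1544*exp(4*n) + 53.95*exp(3*n) + 12.24*exp(2*n) - 55.0*exp(n) + 30.25)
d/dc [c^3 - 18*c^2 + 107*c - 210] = 3*c^2 - 36*c + 107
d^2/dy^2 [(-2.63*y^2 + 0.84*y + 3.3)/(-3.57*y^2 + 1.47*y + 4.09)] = (-5.6843418860808e-14*y^4 + 6.192522*y^3 - 21.940506*y^2 + 30.317868*y - 12.54005)/(45.499293*y^6 - 56.205009*y^5 - 133.236684*y^4 + 125.606943*y^3 + 152.643708*y^2 - 73.770921*y - 68.417929)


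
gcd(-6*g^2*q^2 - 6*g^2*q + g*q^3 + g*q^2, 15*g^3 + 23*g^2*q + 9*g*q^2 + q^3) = 1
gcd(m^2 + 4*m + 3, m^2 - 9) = m + 3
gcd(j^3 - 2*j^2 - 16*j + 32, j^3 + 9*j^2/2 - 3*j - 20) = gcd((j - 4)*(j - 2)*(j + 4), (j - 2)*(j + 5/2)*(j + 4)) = j^2 + 2*j - 8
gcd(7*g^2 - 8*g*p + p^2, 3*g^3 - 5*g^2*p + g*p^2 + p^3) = -g + p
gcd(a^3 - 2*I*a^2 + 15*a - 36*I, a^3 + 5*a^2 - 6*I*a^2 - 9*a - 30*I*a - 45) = a^2 - 6*I*a - 9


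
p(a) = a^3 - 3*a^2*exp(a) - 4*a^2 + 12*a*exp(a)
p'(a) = -3*a^2*exp(a) + 3*a^2 + 6*a*exp(a) - 8*a + 12*exp(a)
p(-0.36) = -3.85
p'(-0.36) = 9.86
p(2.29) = 107.04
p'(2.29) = 96.24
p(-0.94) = -9.81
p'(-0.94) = 11.62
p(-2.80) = -56.79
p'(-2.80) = 44.20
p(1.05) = 23.30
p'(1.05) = 37.75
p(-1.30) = -14.59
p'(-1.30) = 15.23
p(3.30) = 180.27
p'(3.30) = -17.32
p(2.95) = 168.40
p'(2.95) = 71.15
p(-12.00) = -2304.00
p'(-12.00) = 528.00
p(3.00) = 171.77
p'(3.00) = 63.26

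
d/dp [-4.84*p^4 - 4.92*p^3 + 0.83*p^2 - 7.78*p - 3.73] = -19.36*p^3 - 14.76*p^2 + 1.66*p - 7.78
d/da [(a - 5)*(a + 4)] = 2*a - 1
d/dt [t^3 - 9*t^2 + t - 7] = 3*t^2 - 18*t + 1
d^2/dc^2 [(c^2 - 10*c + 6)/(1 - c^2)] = 2*(10*c^3 - 21*c^2 + 30*c - 7)/(c^6 - 3*c^4 + 3*c^2 - 1)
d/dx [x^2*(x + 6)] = 3*x*(x + 4)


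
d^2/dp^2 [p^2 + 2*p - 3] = 2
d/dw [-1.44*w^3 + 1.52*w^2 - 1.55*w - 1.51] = -4.32*w^2 + 3.04*w - 1.55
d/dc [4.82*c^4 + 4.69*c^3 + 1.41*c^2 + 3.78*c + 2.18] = 19.28*c^3 + 14.07*c^2 + 2.82*c + 3.78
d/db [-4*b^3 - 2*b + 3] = -12*b^2 - 2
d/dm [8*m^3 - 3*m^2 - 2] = 6*m*(4*m - 1)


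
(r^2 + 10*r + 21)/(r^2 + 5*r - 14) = (r + 3)/(r - 2)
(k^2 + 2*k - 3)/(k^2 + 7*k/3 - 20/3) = 3*(k^2 + 2*k - 3)/(3*k^2 + 7*k - 20)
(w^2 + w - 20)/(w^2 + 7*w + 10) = (w - 4)/(w + 2)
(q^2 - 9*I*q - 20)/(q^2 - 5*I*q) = (q - 4*I)/q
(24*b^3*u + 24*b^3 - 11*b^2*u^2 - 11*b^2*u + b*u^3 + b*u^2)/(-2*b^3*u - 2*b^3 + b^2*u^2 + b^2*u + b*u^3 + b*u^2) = (24*b^2 - 11*b*u + u^2)/(-2*b^2 + b*u + u^2)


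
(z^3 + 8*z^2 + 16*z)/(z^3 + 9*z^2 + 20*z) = (z + 4)/(z + 5)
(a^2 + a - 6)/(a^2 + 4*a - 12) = (a + 3)/(a + 6)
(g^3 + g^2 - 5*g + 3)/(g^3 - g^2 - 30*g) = (-g^3 - g^2 + 5*g - 3)/(g*(-g^2 + g + 30))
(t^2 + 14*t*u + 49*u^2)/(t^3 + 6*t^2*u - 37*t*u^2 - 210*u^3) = (t + 7*u)/(t^2 - t*u - 30*u^2)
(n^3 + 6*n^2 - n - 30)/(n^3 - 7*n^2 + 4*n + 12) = (n^2 + 8*n + 15)/(n^2 - 5*n - 6)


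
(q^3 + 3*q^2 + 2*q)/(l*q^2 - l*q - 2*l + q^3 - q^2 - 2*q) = q*(q + 2)/(l*q - 2*l + q^2 - 2*q)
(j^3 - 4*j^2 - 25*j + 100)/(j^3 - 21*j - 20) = (j^2 + j - 20)/(j^2 + 5*j + 4)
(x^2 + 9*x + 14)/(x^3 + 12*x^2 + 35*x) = (x + 2)/(x*(x + 5))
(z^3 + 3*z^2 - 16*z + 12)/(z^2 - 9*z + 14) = (z^2 + 5*z - 6)/(z - 7)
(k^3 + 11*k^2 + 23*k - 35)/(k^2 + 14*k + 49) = (k^2 + 4*k - 5)/(k + 7)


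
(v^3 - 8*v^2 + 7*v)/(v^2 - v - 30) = v*(-v^2 + 8*v - 7)/(-v^2 + v + 30)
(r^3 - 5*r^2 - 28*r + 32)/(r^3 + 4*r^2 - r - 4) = (r - 8)/(r + 1)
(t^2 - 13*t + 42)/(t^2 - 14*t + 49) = (t - 6)/(t - 7)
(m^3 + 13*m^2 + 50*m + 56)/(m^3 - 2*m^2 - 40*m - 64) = (m + 7)/(m - 8)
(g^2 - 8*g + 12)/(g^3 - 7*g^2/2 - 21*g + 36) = 2*(g - 2)/(2*g^2 + 5*g - 12)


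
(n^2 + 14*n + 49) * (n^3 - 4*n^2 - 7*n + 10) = n^5 + 10*n^4 - 14*n^3 - 284*n^2 - 203*n + 490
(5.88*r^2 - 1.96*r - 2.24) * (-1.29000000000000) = -7.5852*r^2 + 2.5284*r + 2.8896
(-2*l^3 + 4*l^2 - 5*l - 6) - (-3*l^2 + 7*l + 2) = -2*l^3 + 7*l^2 - 12*l - 8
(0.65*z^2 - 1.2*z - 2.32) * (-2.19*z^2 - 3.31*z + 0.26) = -1.4235*z^4 + 0.4765*z^3 + 9.2218*z^2 + 7.3672*z - 0.6032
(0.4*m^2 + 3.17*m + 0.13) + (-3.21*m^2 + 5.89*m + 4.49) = -2.81*m^2 + 9.06*m + 4.62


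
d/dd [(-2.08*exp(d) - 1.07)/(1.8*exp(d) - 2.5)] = 7.126*exp(d)/(1.8*exp(d) - 2.5)^2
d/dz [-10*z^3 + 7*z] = 7 - 30*z^2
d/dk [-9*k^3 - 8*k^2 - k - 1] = -27*k^2 - 16*k - 1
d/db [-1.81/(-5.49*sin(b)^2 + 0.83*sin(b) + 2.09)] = (1.5023 - 19.8738*sin(b))*cos(b)/(-5.49*sin(b)^2 + 0.83*sin(b) + 2.09)^2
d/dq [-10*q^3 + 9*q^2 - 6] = 6*q*(3 - 5*q)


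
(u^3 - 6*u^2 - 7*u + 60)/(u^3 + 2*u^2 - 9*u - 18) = (u^2 - 9*u + 20)/(u^2 - u - 6)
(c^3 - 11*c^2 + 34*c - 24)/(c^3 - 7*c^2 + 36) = (c^2 - 5*c + 4)/(c^2 - c - 6)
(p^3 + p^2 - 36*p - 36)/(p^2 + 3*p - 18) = (p^2 - 5*p - 6)/(p - 3)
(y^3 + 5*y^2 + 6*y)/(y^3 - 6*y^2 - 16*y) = (y + 3)/(y - 8)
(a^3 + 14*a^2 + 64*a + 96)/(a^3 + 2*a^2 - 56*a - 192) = (a + 4)/(a - 8)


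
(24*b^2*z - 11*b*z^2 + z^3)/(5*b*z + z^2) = (24*b^2 - 11*b*z + z^2)/(5*b + z)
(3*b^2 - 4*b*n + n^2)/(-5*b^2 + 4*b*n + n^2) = (-3*b + n)/(5*b + n)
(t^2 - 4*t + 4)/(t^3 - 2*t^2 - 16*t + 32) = (t - 2)/(t^2 - 16)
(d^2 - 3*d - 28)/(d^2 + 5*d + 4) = (d - 7)/(d + 1)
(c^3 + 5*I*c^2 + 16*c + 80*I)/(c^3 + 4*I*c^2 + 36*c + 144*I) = (c^2 + I*c + 20)/(c^2 + 36)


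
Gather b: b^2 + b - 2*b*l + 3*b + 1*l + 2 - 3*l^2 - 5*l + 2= b^2 + b*(4 - 2*l) - 3*l^2 - 4*l + 4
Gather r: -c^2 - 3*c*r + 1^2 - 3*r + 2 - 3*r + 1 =-c^2 + r*(-3*c - 6) + 4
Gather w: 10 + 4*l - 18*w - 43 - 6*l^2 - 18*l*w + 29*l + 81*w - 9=-6*l^2 + 33*l + w*(63 - 18*l) - 42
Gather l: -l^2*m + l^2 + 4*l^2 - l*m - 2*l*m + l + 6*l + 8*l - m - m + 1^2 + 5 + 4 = l^2*(5 - m) + l*(15 - 3*m) - 2*m + 10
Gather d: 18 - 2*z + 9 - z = 27 - 3*z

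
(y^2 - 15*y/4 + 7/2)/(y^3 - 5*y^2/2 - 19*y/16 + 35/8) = 4/(4*y + 5)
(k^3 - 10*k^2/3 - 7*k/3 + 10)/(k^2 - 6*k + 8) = (k^2 - 4*k/3 - 5)/(k - 4)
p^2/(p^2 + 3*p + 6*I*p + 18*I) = p^2/(p^2 + p*(3 + 6*I) + 18*I)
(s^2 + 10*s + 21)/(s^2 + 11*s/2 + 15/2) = 2*(s + 7)/(2*s + 5)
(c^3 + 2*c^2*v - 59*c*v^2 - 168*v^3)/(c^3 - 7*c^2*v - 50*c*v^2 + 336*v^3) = (-c - 3*v)/(-c + 6*v)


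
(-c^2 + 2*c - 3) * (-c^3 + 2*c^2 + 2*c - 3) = c^5 - 4*c^4 + 5*c^3 + c^2 - 12*c + 9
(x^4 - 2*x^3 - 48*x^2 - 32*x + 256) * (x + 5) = x^5 + 3*x^4 - 58*x^3 - 272*x^2 + 96*x + 1280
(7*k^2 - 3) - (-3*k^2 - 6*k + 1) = 10*k^2 + 6*k - 4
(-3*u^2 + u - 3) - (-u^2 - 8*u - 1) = -2*u^2 + 9*u - 2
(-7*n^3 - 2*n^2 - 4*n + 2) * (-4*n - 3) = 28*n^4 + 29*n^3 + 22*n^2 + 4*n - 6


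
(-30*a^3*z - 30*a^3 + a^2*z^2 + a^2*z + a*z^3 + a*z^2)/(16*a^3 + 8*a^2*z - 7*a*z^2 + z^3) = a*(-30*a^2*z - 30*a^2 + a*z^2 + a*z + z^3 + z^2)/(16*a^3 + 8*a^2*z - 7*a*z^2 + z^3)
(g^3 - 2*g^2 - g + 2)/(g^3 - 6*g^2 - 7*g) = (g^2 - 3*g + 2)/(g*(g - 7))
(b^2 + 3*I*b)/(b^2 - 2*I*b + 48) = b*(b + 3*I)/(b^2 - 2*I*b + 48)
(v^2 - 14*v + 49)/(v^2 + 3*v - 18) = (v^2 - 14*v + 49)/(v^2 + 3*v - 18)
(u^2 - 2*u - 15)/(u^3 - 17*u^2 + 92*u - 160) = (u + 3)/(u^2 - 12*u + 32)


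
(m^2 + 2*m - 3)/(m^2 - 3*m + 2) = (m + 3)/(m - 2)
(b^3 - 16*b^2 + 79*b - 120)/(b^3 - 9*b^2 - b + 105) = (b^2 - 11*b + 24)/(b^2 - 4*b - 21)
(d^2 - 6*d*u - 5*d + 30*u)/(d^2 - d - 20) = (d - 6*u)/(d + 4)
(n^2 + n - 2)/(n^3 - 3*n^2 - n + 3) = (n + 2)/(n^2 - 2*n - 3)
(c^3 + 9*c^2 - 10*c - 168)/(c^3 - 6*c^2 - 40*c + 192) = (c + 7)/(c - 8)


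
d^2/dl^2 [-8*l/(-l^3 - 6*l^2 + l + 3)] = 16*(l*(3*l^2 + 12*l - 1)^2 + (-3*l^2 - 3*l*(l + 2) - 12*l + 1)*(l^3 + 6*l^2 - l - 3))/(l^3 + 6*l^2 - l - 3)^3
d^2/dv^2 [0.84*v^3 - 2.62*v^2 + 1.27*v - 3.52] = 5.04*v - 5.24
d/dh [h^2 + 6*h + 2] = 2*h + 6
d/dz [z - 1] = 1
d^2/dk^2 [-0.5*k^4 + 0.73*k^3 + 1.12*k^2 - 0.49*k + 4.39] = -6.0*k^2 + 4.38*k + 2.24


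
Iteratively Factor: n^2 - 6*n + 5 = (n - 1)*(n - 5)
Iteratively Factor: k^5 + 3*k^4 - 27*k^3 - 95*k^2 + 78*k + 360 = (k - 2)*(k^4 + 5*k^3 - 17*k^2 - 129*k - 180) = (k - 2)*(k + 3)*(k^3 + 2*k^2 - 23*k - 60) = (k - 2)*(k + 3)^2*(k^2 - k - 20) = (k - 2)*(k + 3)^2*(k + 4)*(k - 5)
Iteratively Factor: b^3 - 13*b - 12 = (b + 1)*(b^2 - b - 12) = (b - 4)*(b + 1)*(b + 3)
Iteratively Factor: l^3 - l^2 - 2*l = (l + 1)*(l^2 - 2*l) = l*(l + 1)*(l - 2)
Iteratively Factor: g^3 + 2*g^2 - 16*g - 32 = (g + 4)*(g^2 - 2*g - 8) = (g + 2)*(g + 4)*(g - 4)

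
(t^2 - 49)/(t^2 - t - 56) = (t - 7)/(t - 8)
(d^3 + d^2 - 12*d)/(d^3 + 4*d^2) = (d - 3)/d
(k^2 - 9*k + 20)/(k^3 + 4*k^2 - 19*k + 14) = (k^2 - 9*k + 20)/(k^3 + 4*k^2 - 19*k + 14)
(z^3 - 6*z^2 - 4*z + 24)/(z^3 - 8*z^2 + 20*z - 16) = (z^2 - 4*z - 12)/(z^2 - 6*z + 8)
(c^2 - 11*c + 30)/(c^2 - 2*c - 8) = (-c^2 + 11*c - 30)/(-c^2 + 2*c + 8)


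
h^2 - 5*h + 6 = (h - 3)*(h - 2)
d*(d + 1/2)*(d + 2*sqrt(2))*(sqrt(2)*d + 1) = sqrt(2)*d^4 + sqrt(2)*d^3/2 + 5*d^3 + 5*d^2/2 + 2*sqrt(2)*d^2 + sqrt(2)*d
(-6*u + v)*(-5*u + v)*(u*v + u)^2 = 30*u^4*v^2 + 60*u^4*v + 30*u^4 - 11*u^3*v^3 - 22*u^3*v^2 - 11*u^3*v + u^2*v^4 + 2*u^2*v^3 + u^2*v^2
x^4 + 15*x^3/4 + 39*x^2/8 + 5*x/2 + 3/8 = (x + 1/4)*(x + 1)^2*(x + 3/2)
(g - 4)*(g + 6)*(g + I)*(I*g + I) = I*g^4 - g^3 + 3*I*g^3 - 3*g^2 - 22*I*g^2 + 22*g - 24*I*g + 24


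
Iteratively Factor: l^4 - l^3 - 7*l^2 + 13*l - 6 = (l - 2)*(l^3 + l^2 - 5*l + 3) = (l - 2)*(l + 3)*(l^2 - 2*l + 1) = (l - 2)*(l - 1)*(l + 3)*(l - 1)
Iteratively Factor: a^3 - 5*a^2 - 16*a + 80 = (a - 5)*(a^2 - 16) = (a - 5)*(a + 4)*(a - 4)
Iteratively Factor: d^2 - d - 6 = (d + 2)*(d - 3)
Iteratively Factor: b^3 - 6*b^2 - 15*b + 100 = (b - 5)*(b^2 - b - 20) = (b - 5)^2*(b + 4)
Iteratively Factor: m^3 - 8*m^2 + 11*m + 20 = (m - 4)*(m^2 - 4*m - 5) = (m - 4)*(m + 1)*(m - 5)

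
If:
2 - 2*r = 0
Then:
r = 1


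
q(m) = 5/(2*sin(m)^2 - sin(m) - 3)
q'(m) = 5*(-4*sin(m)*cos(m) + cos(m))/(2*sin(m)^2 - sin(m) - 3)^2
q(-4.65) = -2.49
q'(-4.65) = 0.23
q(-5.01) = -2.35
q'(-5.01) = -0.91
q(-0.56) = -2.63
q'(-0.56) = 3.65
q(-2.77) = -2.11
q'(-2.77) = -2.03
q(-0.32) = -2.01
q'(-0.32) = 1.73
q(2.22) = -1.98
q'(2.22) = 1.03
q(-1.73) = -79.48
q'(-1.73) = -991.26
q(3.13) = -1.66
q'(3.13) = -0.53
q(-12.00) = -1.69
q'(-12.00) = -0.55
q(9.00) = -1.63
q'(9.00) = 0.31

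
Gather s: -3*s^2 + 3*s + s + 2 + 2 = -3*s^2 + 4*s + 4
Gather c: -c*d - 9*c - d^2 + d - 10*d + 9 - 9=c*(-d - 9) - d^2 - 9*d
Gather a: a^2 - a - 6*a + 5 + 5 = a^2 - 7*a + 10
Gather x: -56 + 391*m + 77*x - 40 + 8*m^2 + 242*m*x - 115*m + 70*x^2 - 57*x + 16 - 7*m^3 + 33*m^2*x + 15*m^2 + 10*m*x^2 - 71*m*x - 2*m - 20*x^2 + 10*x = -7*m^3 + 23*m^2 + 274*m + x^2*(10*m + 50) + x*(33*m^2 + 171*m + 30) - 80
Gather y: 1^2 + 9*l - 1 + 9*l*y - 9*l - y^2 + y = -y^2 + y*(9*l + 1)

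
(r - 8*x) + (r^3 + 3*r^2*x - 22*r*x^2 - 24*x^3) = r^3 + 3*r^2*x - 22*r*x^2 + r - 24*x^3 - 8*x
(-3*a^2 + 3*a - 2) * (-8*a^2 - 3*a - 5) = 24*a^4 - 15*a^3 + 22*a^2 - 9*a + 10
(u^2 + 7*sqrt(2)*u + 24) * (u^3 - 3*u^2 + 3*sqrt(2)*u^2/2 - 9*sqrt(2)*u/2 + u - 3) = u^5 - 3*u^4 + 17*sqrt(2)*u^4/2 - 51*sqrt(2)*u^3/2 + 46*u^3 - 138*u^2 + 43*sqrt(2)*u^2 - 129*sqrt(2)*u + 24*u - 72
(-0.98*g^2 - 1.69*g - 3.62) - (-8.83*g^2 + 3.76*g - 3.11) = 7.85*g^2 - 5.45*g - 0.51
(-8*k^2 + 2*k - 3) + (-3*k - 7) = -8*k^2 - k - 10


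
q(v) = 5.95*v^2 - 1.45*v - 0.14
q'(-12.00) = -144.25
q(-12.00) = 874.06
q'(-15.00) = -179.95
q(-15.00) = 1360.36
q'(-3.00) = -37.15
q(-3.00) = 57.76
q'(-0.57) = -8.23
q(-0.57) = 2.62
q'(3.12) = 35.68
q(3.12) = 53.26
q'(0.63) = 6.05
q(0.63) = 1.31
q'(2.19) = 24.61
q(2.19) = 25.22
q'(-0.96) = -12.87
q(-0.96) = 6.74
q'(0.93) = 9.62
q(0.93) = 3.66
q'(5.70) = 66.38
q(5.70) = 184.91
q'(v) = 11.9*v - 1.45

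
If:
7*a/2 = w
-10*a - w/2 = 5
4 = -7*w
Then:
No Solution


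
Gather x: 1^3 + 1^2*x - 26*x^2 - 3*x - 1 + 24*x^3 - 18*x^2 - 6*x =24*x^3 - 44*x^2 - 8*x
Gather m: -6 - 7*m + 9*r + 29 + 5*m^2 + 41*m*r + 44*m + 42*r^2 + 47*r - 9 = 5*m^2 + m*(41*r + 37) + 42*r^2 + 56*r + 14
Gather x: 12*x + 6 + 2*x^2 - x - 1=2*x^2 + 11*x + 5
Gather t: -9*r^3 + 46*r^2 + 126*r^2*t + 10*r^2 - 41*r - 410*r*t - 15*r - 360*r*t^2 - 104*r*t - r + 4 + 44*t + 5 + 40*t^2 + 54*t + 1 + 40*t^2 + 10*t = -9*r^3 + 56*r^2 - 57*r + t^2*(80 - 360*r) + t*(126*r^2 - 514*r + 108) + 10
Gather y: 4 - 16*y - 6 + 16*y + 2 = 0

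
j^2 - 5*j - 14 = (j - 7)*(j + 2)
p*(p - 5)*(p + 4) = p^3 - p^2 - 20*p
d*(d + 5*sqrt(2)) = d^2 + 5*sqrt(2)*d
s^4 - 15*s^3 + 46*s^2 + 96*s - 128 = (s - 8)^2*(s - 1)*(s + 2)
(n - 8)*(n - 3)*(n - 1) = n^3 - 12*n^2 + 35*n - 24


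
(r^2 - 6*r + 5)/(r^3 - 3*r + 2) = (r - 5)/(r^2 + r - 2)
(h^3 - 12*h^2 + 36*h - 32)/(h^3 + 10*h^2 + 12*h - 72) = (h^2 - 10*h + 16)/(h^2 + 12*h + 36)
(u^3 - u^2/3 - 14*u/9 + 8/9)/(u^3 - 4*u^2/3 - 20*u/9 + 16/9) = (u - 1)/(u - 2)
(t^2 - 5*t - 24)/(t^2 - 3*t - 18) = (t - 8)/(t - 6)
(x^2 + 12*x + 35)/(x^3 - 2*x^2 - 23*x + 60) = (x + 7)/(x^2 - 7*x + 12)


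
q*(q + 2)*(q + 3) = q^3 + 5*q^2 + 6*q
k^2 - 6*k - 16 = (k - 8)*(k + 2)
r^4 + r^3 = r^3*(r + 1)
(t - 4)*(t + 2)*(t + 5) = t^3 + 3*t^2 - 18*t - 40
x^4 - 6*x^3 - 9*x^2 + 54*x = x*(x - 6)*(x - 3)*(x + 3)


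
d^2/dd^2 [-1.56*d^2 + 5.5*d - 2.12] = -3.12000000000000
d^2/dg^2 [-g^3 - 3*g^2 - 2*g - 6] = -6*g - 6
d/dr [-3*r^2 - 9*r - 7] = -6*r - 9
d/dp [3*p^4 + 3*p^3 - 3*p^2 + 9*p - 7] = 12*p^3 + 9*p^2 - 6*p + 9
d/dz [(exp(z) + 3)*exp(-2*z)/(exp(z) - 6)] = (-2*exp(2*z) - 3*exp(z) + 36)*exp(-2*z)/(exp(2*z) - 12*exp(z) + 36)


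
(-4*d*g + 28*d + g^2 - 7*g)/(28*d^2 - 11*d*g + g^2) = (7 - g)/(7*d - g)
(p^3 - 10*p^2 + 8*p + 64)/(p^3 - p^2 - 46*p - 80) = (p - 4)/(p + 5)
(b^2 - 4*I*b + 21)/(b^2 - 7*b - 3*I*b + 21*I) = (b^2 - 4*I*b + 21)/(b^2 - 7*b - 3*I*b + 21*I)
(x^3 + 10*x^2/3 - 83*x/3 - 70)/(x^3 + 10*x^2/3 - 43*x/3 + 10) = (3*x^2 - 8*x - 35)/(3*x^2 - 8*x + 5)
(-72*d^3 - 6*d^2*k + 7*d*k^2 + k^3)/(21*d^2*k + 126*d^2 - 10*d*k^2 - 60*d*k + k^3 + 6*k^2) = (-24*d^2 - 10*d*k - k^2)/(7*d*k + 42*d - k^2 - 6*k)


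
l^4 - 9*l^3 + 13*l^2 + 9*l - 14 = (l - 7)*(l - 2)*(l - 1)*(l + 1)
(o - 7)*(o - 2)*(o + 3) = o^3 - 6*o^2 - 13*o + 42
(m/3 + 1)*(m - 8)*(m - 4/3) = m^3/3 - 19*m^2/9 - 52*m/9 + 32/3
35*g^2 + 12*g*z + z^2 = (5*g + z)*(7*g + z)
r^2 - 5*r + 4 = (r - 4)*(r - 1)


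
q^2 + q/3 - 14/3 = (q - 2)*(q + 7/3)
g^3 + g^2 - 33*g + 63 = (g - 3)^2*(g + 7)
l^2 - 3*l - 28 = (l - 7)*(l + 4)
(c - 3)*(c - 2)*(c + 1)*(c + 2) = c^4 - 2*c^3 - 7*c^2 + 8*c + 12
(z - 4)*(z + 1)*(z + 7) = z^3 + 4*z^2 - 25*z - 28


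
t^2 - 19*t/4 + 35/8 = (t - 7/2)*(t - 5/4)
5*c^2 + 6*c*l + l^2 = (c + l)*(5*c + l)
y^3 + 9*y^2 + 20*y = y*(y + 4)*(y + 5)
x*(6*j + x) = 6*j*x + x^2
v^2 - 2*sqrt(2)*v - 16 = (v - 4*sqrt(2))*(v + 2*sqrt(2))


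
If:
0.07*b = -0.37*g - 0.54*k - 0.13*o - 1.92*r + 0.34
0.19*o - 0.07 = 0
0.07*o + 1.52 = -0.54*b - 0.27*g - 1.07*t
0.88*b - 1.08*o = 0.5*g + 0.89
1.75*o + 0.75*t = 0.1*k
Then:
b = -1.05397951142632*t - 0.837594873709095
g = -1.85500394011032*t - 4.04995645141222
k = 7.5*t + 6.44736842105263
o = 0.37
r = -1.71347394602049*t - 0.850186539598109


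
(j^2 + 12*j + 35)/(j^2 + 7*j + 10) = (j + 7)/(j + 2)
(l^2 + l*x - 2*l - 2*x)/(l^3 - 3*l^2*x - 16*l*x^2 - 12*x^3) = (2 - l)/(-l^2 + 4*l*x + 12*x^2)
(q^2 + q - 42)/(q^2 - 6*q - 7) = (-q^2 - q + 42)/(-q^2 + 6*q + 7)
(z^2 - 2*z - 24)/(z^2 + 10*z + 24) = (z - 6)/(z + 6)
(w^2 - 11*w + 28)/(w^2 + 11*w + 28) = (w^2 - 11*w + 28)/(w^2 + 11*w + 28)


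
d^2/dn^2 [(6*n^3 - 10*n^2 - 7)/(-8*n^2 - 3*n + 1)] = 6*(-114*n^3 + 546*n^2 + 162*n + 43)/(512*n^6 + 576*n^5 + 24*n^4 - 117*n^3 - 3*n^2 + 9*n - 1)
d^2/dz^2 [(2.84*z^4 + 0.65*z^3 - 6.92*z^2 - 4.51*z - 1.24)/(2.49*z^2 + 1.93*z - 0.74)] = (35.216568*z^6 + 81.8891279999999*z^5 + 32.074392*z^4 - 47.0736719999999*z^3 - 109.541268*z^2 - 83.479524*z - 34.268548)/(15.438249*z^6 + 35.898579*z^5 + 14.060781*z^4 - 14.148251*z^3 - 4.178706*z^2 + 3.170604*z - 0.405224)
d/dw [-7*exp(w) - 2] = -7*exp(w)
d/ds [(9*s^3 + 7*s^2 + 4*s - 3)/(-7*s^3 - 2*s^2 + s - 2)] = (31*s^4 + 74*s^3 - 102*s^2 - 40*s - 5)/(49*s^6 + 28*s^5 - 10*s^4 + 24*s^3 + 9*s^2 - 4*s + 4)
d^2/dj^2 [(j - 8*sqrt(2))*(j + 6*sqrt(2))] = 2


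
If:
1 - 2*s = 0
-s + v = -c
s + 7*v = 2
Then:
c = 2/7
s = 1/2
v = 3/14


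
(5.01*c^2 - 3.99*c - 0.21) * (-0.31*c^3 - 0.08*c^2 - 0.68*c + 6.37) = -1.5531*c^5 + 0.8361*c^4 - 3.0225*c^3 + 34.6437*c^2 - 25.2735*c - 1.3377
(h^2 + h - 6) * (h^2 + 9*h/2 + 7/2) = h^4 + 11*h^3/2 + 2*h^2 - 47*h/2 - 21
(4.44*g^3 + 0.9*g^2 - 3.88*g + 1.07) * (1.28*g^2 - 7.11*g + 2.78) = 5.6832*g^5 - 30.4164*g^4 + 0.977799999999999*g^3 + 31.4584*g^2 - 18.3941*g + 2.9746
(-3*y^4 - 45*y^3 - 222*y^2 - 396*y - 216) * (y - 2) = -3*y^5 - 39*y^4 - 132*y^3 + 48*y^2 + 576*y + 432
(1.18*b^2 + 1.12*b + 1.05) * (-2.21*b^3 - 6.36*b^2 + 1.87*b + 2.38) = -2.6078*b^5 - 9.98*b^4 - 7.2371*b^3 - 1.7752*b^2 + 4.6291*b + 2.499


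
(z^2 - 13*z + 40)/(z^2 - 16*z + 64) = (z - 5)/(z - 8)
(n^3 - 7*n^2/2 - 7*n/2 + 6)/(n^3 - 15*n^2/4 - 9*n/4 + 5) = 2*(2*n + 3)/(4*n + 5)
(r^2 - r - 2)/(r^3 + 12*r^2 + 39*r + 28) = (r - 2)/(r^2 + 11*r + 28)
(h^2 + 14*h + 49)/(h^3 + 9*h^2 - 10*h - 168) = (h + 7)/(h^2 + 2*h - 24)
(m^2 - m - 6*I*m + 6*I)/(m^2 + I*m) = (m^2 - m - 6*I*m + 6*I)/(m*(m + I))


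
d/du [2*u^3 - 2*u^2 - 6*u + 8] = 6*u^2 - 4*u - 6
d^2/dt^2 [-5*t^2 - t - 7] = -10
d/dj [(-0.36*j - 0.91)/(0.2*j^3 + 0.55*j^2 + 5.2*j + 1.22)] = (0.144*j^3 + 0.744*j^2 + 1.001*j + 4.2928)/(0.04*j^6 + 0.22*j^5 + 2.3825*j^4 + 6.208*j^3 + 28.382*j^2 + 12.688*j + 1.4884)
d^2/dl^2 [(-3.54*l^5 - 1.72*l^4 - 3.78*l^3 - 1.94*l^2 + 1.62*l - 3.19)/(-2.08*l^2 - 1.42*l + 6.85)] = (91.892736*l^7 + 182.17472*l^6 - 791.744736*l^5 - 1159.237512*l^4 + 3151.90732*l^3 + 996.526056*l^2 + 982.243644*l + 254.310692)/(8.998912*l^6 + 18.430464*l^5 - 76.325184*l^4 - 118.529672*l^3 + 251.35938*l^2 + 199.88985*l - 321.419125)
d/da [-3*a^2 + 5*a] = 5 - 6*a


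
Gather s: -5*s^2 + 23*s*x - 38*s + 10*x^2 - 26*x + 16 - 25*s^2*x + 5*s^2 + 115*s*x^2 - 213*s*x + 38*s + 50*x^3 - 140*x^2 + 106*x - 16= -25*s^2*x + s*(115*x^2 - 190*x) + 50*x^3 - 130*x^2 + 80*x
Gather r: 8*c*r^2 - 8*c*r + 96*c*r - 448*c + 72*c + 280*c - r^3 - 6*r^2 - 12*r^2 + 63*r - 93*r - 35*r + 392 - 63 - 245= -96*c - r^3 + r^2*(8*c - 18) + r*(88*c - 65) + 84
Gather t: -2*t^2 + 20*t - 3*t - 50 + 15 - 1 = -2*t^2 + 17*t - 36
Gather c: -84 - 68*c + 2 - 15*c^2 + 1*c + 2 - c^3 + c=-c^3 - 15*c^2 - 66*c - 80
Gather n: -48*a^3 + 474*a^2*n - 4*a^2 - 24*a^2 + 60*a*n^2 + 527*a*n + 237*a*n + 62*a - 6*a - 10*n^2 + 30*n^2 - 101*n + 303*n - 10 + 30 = -48*a^3 - 28*a^2 + 56*a + n^2*(60*a + 20) + n*(474*a^2 + 764*a + 202) + 20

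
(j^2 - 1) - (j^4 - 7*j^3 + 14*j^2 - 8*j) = -j^4 + 7*j^3 - 13*j^2 + 8*j - 1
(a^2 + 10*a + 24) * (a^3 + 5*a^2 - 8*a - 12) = a^5 + 15*a^4 + 66*a^3 + 28*a^2 - 312*a - 288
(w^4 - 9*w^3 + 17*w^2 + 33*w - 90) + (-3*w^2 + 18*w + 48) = w^4 - 9*w^3 + 14*w^2 + 51*w - 42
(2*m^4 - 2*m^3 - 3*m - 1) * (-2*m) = -4*m^5 + 4*m^4 + 6*m^2 + 2*m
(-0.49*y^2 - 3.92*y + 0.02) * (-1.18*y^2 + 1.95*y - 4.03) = 0.5782*y^4 + 3.6701*y^3 - 5.6929*y^2 + 15.8366*y - 0.0806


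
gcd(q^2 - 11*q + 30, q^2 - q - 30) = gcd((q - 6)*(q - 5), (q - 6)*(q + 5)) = q - 6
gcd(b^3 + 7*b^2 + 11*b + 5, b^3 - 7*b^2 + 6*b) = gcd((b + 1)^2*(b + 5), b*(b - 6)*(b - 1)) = 1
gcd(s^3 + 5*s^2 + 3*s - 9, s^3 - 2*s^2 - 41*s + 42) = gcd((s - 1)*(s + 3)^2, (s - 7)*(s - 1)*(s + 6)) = s - 1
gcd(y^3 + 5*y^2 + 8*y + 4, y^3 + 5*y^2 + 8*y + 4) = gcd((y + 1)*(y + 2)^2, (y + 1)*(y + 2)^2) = y^3 + 5*y^2 + 8*y + 4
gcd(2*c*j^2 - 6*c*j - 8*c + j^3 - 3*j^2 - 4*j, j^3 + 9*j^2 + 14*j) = 1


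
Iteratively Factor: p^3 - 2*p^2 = (p)*(p^2 - 2*p) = p^2*(p - 2)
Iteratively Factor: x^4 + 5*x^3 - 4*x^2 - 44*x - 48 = (x + 2)*(x^3 + 3*x^2 - 10*x - 24) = (x + 2)^2*(x^2 + x - 12) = (x + 2)^2*(x + 4)*(x - 3)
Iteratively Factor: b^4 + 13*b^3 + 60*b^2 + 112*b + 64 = (b + 1)*(b^3 + 12*b^2 + 48*b + 64) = (b + 1)*(b + 4)*(b^2 + 8*b + 16) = (b + 1)*(b + 4)^2*(b + 4)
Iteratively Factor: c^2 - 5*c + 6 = (c - 2)*(c - 3)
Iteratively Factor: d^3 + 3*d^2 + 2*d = (d + 2)*(d^2 + d) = d*(d + 2)*(d + 1)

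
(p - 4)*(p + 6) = p^2 + 2*p - 24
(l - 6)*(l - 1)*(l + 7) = l^3 - 43*l + 42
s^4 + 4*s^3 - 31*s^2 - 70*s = s*(s - 5)*(s + 2)*(s + 7)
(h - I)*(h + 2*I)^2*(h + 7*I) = h^4 + 10*I*h^3 - 21*h^2 + 4*I*h - 28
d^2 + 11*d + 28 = (d + 4)*(d + 7)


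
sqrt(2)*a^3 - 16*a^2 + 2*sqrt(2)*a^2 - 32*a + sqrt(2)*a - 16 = (a + 1)*(a - 8*sqrt(2))*(sqrt(2)*a + sqrt(2))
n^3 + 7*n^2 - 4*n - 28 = (n - 2)*(n + 2)*(n + 7)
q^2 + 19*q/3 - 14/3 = (q - 2/3)*(q + 7)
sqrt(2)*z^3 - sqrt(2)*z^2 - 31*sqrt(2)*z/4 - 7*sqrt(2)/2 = (z - 7/2)*(z + 2)*(sqrt(2)*z + sqrt(2)/2)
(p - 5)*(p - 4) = p^2 - 9*p + 20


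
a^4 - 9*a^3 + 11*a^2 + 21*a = a*(a - 7)*(a - 3)*(a + 1)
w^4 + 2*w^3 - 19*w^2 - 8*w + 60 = (w - 3)*(w - 2)*(w + 2)*(w + 5)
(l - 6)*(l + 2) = l^2 - 4*l - 12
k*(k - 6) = k^2 - 6*k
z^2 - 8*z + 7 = (z - 7)*(z - 1)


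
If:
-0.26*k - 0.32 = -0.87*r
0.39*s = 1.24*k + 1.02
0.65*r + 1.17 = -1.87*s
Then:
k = -1.03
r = 0.06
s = -0.65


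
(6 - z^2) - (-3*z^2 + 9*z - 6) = 2*z^2 - 9*z + 12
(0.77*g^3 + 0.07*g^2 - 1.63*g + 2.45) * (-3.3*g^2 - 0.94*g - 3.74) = -2.541*g^5 - 0.9548*g^4 + 2.4334*g^3 - 6.8146*g^2 + 3.7932*g - 9.163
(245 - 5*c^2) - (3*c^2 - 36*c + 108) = -8*c^2 + 36*c + 137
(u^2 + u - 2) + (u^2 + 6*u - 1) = 2*u^2 + 7*u - 3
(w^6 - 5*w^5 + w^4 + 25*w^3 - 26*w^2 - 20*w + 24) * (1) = w^6 - 5*w^5 + w^4 + 25*w^3 - 26*w^2 - 20*w + 24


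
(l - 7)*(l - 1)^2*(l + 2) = l^4 - 7*l^3 - 3*l^2 + 23*l - 14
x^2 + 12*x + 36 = (x + 6)^2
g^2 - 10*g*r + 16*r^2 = (g - 8*r)*(g - 2*r)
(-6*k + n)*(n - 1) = -6*k*n + 6*k + n^2 - n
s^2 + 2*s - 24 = (s - 4)*(s + 6)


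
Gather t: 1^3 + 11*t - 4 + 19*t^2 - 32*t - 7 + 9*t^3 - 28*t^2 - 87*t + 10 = 9*t^3 - 9*t^2 - 108*t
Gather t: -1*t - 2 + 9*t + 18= 8*t + 16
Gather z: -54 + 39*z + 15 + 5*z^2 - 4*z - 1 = 5*z^2 + 35*z - 40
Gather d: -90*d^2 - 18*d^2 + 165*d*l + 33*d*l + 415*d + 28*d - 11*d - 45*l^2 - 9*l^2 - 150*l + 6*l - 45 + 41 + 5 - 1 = -108*d^2 + d*(198*l + 432) - 54*l^2 - 144*l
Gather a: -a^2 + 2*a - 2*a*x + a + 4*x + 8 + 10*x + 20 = -a^2 + a*(3 - 2*x) + 14*x + 28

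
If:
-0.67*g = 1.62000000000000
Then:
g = -2.42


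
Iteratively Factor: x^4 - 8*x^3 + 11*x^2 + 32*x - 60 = (x + 2)*(x^3 - 10*x^2 + 31*x - 30) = (x - 3)*(x + 2)*(x^2 - 7*x + 10) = (x - 5)*(x - 3)*(x + 2)*(x - 2)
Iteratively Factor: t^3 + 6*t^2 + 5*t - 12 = (t - 1)*(t^2 + 7*t + 12) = (t - 1)*(t + 3)*(t + 4)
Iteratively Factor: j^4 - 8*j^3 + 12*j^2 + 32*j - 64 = (j - 4)*(j^3 - 4*j^2 - 4*j + 16) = (j - 4)*(j - 2)*(j^2 - 2*j - 8) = (j - 4)^2*(j - 2)*(j + 2)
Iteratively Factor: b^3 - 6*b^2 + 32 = (b + 2)*(b^2 - 8*b + 16) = (b - 4)*(b + 2)*(b - 4)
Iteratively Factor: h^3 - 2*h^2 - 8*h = (h)*(h^2 - 2*h - 8) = h*(h - 4)*(h + 2)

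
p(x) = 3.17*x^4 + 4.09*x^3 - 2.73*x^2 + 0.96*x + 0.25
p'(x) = 12.68*x^3 + 12.27*x^2 - 5.46*x + 0.96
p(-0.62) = -1.90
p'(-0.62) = 6.04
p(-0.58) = -1.66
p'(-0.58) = 5.78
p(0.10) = 0.32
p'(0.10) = 0.55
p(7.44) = 11253.61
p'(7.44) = 5861.54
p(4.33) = 1399.58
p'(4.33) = 1236.76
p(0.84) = 3.13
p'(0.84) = 12.55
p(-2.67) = 61.48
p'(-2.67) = -138.34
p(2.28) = 122.39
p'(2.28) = 202.58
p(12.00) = 72419.29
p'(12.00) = 23613.36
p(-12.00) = 58261.21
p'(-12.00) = -20077.68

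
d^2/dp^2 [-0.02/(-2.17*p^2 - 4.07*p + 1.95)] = (-0.188356*p^2 - 0.353276*p + 0.02*(4.34*p + 4.07)*(8.68*p + 8.14) + 0.16926)/(2.17*p^2 + 4.07*p - 1.95)^3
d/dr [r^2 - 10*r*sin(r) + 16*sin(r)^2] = -10*r*cos(r) + 2*r - 10*sin(r) + 16*sin(2*r)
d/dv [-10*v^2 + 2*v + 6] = 2 - 20*v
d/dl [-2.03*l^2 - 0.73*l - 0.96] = -4.06*l - 0.73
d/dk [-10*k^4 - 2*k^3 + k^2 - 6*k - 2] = -40*k^3 - 6*k^2 + 2*k - 6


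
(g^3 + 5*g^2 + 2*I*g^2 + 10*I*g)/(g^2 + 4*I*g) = (g^2 + g*(5 + 2*I) + 10*I)/(g + 4*I)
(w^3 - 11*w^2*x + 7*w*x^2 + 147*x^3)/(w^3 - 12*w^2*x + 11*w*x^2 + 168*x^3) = (-w + 7*x)/(-w + 8*x)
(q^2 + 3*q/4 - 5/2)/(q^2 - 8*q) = (4*q^2 + 3*q - 10)/(4*q*(q - 8))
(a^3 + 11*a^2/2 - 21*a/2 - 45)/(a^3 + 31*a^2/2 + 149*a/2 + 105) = (a - 3)/(a + 7)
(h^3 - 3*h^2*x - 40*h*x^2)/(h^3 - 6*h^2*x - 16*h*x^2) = (h + 5*x)/(h + 2*x)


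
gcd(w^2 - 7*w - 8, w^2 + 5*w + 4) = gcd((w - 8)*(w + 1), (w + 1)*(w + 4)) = w + 1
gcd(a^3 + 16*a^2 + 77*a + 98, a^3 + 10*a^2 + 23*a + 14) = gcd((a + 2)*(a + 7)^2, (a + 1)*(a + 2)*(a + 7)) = a^2 + 9*a + 14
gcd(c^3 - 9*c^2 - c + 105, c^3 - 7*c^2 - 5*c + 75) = c^2 - 2*c - 15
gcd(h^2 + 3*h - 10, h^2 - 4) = h - 2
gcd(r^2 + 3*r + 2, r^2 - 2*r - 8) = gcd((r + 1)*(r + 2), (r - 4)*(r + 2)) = r + 2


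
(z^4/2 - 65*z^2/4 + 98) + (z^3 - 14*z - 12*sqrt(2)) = z^4/2 + z^3 - 65*z^2/4 - 14*z - 12*sqrt(2) + 98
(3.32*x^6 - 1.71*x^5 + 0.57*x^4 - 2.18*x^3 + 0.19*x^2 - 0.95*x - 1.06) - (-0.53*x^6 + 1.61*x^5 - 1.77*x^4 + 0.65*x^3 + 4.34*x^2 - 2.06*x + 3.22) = 3.85*x^6 - 3.32*x^5 + 2.34*x^4 - 2.83*x^3 - 4.15*x^2 + 1.11*x - 4.28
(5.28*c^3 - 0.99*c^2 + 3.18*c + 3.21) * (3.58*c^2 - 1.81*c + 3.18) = 18.9024*c^5 - 13.101*c^4 + 29.9667*c^3 + 2.5878*c^2 + 4.3023*c + 10.2078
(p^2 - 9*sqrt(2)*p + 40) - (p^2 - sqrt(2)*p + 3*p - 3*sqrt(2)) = -8*sqrt(2)*p - 3*p + 3*sqrt(2) + 40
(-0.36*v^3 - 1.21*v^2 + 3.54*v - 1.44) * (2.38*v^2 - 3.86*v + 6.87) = -0.8568*v^5 - 1.4902*v^4 + 10.6226*v^3 - 25.4043*v^2 + 29.8782*v - 9.8928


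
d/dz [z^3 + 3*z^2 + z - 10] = 3*z^2 + 6*z + 1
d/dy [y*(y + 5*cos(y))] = -5*y*sin(y) + 2*y + 5*cos(y)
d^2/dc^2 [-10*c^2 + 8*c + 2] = -20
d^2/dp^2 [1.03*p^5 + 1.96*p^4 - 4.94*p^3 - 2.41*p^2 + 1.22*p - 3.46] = 20.6*p^3 + 23.52*p^2 - 29.64*p - 4.82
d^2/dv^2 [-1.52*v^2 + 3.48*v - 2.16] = -3.04000000000000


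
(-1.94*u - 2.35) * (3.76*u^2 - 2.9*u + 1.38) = -7.2944*u^3 - 3.21*u^2 + 4.1378*u - 3.243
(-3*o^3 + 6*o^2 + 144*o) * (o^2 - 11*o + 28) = -3*o^5 + 39*o^4 - 6*o^3 - 1416*o^2 + 4032*o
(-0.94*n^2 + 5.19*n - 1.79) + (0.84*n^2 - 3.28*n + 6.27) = -0.1*n^2 + 1.91*n + 4.48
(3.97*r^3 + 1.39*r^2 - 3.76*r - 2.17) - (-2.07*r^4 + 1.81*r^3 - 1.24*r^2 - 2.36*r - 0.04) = 2.07*r^4 + 2.16*r^3 + 2.63*r^2 - 1.4*r - 2.13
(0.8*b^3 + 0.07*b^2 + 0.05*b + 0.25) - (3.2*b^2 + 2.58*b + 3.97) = 0.8*b^3 - 3.13*b^2 - 2.53*b - 3.72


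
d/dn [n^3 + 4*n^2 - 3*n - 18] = 3*n^2 + 8*n - 3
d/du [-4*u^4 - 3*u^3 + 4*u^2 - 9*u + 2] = -16*u^3 - 9*u^2 + 8*u - 9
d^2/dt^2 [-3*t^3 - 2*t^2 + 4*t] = -18*t - 4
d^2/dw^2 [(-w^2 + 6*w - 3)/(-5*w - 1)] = 212/(125*w^3 + 75*w^2 + 15*w + 1)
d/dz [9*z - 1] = 9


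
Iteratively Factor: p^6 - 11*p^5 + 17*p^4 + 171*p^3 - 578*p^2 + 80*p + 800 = (p - 5)*(p^5 - 6*p^4 - 13*p^3 + 106*p^2 - 48*p - 160) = (p - 5)*(p - 2)*(p^4 - 4*p^3 - 21*p^2 + 64*p + 80) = (p - 5)*(p - 4)*(p - 2)*(p^3 - 21*p - 20) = (p - 5)^2*(p - 4)*(p - 2)*(p^2 + 5*p + 4) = (p - 5)^2*(p - 4)*(p - 2)*(p + 1)*(p + 4)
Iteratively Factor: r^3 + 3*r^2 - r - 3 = (r + 3)*(r^2 - 1) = (r + 1)*(r + 3)*(r - 1)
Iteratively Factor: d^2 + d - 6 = (d + 3)*(d - 2)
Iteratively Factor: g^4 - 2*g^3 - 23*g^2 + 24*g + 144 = (g + 3)*(g^3 - 5*g^2 - 8*g + 48) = (g - 4)*(g + 3)*(g^2 - g - 12) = (g - 4)^2*(g + 3)*(g + 3)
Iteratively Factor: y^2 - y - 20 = (y - 5)*(y + 4)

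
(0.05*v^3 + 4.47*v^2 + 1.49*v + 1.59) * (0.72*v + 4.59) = 0.036*v^4 + 3.4479*v^3 + 21.5901*v^2 + 7.9839*v + 7.2981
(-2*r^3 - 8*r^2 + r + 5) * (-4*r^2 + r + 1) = 8*r^5 + 30*r^4 - 14*r^3 - 27*r^2 + 6*r + 5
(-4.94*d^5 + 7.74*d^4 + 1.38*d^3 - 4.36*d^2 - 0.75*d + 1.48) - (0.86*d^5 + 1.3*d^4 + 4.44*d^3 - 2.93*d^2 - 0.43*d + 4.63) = -5.8*d^5 + 6.44*d^4 - 3.06*d^3 - 1.43*d^2 - 0.32*d - 3.15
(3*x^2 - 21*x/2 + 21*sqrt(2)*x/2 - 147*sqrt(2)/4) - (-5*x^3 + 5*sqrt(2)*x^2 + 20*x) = 5*x^3 - 5*sqrt(2)*x^2 + 3*x^2 - 61*x/2 + 21*sqrt(2)*x/2 - 147*sqrt(2)/4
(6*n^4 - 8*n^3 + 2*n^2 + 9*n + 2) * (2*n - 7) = 12*n^5 - 58*n^4 + 60*n^3 + 4*n^2 - 59*n - 14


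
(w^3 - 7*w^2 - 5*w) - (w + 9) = w^3 - 7*w^2 - 6*w - 9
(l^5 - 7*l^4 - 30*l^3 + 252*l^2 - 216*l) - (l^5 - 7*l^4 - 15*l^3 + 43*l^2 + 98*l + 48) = -15*l^3 + 209*l^2 - 314*l - 48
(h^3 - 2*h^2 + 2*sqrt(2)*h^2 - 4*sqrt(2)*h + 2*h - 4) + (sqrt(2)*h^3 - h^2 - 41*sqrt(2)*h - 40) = h^3 + sqrt(2)*h^3 - 3*h^2 + 2*sqrt(2)*h^2 - 45*sqrt(2)*h + 2*h - 44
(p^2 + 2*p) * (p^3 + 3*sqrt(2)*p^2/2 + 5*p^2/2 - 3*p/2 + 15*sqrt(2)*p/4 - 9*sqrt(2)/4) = p^5 + 3*sqrt(2)*p^4/2 + 9*p^4/2 + 7*p^3/2 + 27*sqrt(2)*p^3/4 - 3*p^2 + 21*sqrt(2)*p^2/4 - 9*sqrt(2)*p/2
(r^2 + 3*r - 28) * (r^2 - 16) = r^4 + 3*r^3 - 44*r^2 - 48*r + 448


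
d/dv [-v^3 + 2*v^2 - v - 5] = -3*v^2 + 4*v - 1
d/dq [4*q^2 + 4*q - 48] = 8*q + 4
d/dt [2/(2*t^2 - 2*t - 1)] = 4*(1 - 2*t)/(-2*t^2 + 2*t + 1)^2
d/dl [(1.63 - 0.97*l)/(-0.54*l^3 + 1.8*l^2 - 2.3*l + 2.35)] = (-1.0476*l^3 + 4.3866*l^2 - 5.868*l + 1.4695)/(0.2916*l^6 - 1.944*l^5 + 5.724*l^4 - 10.818*l^3 + 13.75*l^2 - 10.81*l + 5.5225)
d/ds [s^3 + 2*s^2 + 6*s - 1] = 3*s^2 + 4*s + 6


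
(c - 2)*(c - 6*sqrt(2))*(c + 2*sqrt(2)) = c^3 - 4*sqrt(2)*c^2 - 2*c^2 - 24*c + 8*sqrt(2)*c + 48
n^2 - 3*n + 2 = (n - 2)*(n - 1)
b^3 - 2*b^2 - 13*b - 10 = (b - 5)*(b + 1)*(b + 2)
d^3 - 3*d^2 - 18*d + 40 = (d - 5)*(d - 2)*(d + 4)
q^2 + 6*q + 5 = (q + 1)*(q + 5)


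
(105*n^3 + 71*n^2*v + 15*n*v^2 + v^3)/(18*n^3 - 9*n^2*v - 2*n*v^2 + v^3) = (35*n^2 + 12*n*v + v^2)/(6*n^2 - 5*n*v + v^2)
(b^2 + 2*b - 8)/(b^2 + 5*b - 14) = (b + 4)/(b + 7)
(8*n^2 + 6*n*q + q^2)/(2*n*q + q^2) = (4*n + q)/q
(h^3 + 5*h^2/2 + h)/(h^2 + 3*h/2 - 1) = h*(2*h + 1)/(2*h - 1)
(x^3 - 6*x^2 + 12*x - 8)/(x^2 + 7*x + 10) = (x^3 - 6*x^2 + 12*x - 8)/(x^2 + 7*x + 10)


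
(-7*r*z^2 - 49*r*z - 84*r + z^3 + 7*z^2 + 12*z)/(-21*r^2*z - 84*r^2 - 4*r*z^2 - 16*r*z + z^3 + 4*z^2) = (z + 3)/(3*r + z)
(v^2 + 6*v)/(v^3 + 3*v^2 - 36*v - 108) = v/(v^2 - 3*v - 18)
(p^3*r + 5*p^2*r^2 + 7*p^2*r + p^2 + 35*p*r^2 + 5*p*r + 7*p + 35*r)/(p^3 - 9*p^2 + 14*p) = (p^3*r + 5*p^2*r^2 + 7*p^2*r + p^2 + 35*p*r^2 + 5*p*r + 7*p + 35*r)/(p*(p^2 - 9*p + 14))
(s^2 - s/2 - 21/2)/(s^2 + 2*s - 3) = (s - 7/2)/(s - 1)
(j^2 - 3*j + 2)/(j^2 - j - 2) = (j - 1)/(j + 1)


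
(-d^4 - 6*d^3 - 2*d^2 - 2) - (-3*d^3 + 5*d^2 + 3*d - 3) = -d^4 - 3*d^3 - 7*d^2 - 3*d + 1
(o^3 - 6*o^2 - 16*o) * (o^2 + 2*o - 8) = o^5 - 4*o^4 - 36*o^3 + 16*o^2 + 128*o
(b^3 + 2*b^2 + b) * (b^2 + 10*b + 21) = b^5 + 12*b^4 + 42*b^3 + 52*b^2 + 21*b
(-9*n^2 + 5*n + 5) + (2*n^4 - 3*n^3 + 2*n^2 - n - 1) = 2*n^4 - 3*n^3 - 7*n^2 + 4*n + 4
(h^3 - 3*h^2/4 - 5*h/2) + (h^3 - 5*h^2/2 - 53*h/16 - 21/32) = 2*h^3 - 13*h^2/4 - 93*h/16 - 21/32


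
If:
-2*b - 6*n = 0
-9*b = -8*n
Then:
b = 0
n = 0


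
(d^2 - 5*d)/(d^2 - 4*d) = (d - 5)/(d - 4)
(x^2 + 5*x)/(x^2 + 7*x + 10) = x/(x + 2)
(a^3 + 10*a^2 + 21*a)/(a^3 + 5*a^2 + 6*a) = (a + 7)/(a + 2)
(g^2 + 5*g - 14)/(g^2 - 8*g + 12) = (g + 7)/(g - 6)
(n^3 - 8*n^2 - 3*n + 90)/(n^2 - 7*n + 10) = (n^2 - 3*n - 18)/(n - 2)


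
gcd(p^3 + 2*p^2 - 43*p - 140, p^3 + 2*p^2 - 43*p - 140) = p^3 + 2*p^2 - 43*p - 140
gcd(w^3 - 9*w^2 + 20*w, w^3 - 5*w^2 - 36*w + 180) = w - 5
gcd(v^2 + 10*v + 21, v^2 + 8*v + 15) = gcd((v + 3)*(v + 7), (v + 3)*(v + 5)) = v + 3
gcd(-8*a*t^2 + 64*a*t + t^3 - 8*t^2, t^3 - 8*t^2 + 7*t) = t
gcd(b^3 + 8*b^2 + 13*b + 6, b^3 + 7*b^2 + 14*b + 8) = b + 1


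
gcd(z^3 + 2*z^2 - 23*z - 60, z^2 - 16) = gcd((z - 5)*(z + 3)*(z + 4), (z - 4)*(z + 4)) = z + 4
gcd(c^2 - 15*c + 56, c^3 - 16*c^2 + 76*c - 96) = c - 8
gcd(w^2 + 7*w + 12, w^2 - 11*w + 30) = 1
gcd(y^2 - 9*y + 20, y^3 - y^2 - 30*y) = 1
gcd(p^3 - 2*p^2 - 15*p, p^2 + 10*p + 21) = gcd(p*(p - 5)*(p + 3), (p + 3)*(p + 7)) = p + 3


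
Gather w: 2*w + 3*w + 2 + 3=5*w + 5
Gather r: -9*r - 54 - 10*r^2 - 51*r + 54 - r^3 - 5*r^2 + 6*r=-r^3 - 15*r^2 - 54*r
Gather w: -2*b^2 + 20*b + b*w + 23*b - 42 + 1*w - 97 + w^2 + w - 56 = -2*b^2 + 43*b + w^2 + w*(b + 2) - 195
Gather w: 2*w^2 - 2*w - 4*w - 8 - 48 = 2*w^2 - 6*w - 56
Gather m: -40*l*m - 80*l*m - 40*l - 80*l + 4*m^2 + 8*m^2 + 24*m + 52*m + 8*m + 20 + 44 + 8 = -120*l + 12*m^2 + m*(84 - 120*l) + 72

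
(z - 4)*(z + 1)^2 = z^3 - 2*z^2 - 7*z - 4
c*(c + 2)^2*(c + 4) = c^4 + 8*c^3 + 20*c^2 + 16*c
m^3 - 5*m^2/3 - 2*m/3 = m*(m - 2)*(m + 1/3)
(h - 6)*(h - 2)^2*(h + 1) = h^4 - 9*h^3 + 18*h^2 + 4*h - 24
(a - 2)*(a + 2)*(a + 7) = a^3 + 7*a^2 - 4*a - 28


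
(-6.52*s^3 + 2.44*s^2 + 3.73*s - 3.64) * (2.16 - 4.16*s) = 27.1232*s^4 - 24.2336*s^3 - 10.2464*s^2 + 23.1992*s - 7.8624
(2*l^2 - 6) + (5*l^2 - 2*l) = 7*l^2 - 2*l - 6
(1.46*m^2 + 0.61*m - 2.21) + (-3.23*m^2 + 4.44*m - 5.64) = -1.77*m^2 + 5.05*m - 7.85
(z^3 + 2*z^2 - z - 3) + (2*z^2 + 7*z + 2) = z^3 + 4*z^2 + 6*z - 1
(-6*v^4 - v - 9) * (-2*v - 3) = 12*v^5 + 18*v^4 + 2*v^2 + 21*v + 27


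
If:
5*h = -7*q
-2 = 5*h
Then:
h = -2/5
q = 2/7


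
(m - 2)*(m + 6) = m^2 + 4*m - 12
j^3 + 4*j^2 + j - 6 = (j - 1)*(j + 2)*(j + 3)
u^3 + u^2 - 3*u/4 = u*(u - 1/2)*(u + 3/2)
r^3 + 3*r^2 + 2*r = r*(r + 1)*(r + 2)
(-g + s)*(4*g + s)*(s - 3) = -4*g^2*s + 12*g^2 + 3*g*s^2 - 9*g*s + s^3 - 3*s^2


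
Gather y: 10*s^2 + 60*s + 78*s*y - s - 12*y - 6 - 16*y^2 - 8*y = 10*s^2 + 59*s - 16*y^2 + y*(78*s - 20) - 6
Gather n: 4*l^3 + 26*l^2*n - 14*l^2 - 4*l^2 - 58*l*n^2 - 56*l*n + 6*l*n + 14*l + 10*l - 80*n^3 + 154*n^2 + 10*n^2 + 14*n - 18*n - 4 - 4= 4*l^3 - 18*l^2 + 24*l - 80*n^3 + n^2*(164 - 58*l) + n*(26*l^2 - 50*l - 4) - 8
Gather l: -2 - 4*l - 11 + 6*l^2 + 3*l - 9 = 6*l^2 - l - 22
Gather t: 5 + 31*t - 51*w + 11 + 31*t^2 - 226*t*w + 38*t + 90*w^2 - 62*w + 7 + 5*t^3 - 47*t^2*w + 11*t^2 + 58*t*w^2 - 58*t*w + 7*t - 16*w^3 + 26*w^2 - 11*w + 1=5*t^3 + t^2*(42 - 47*w) + t*(58*w^2 - 284*w + 76) - 16*w^3 + 116*w^2 - 124*w + 24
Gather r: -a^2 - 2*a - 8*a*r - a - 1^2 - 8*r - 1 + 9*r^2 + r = -a^2 - 3*a + 9*r^2 + r*(-8*a - 7) - 2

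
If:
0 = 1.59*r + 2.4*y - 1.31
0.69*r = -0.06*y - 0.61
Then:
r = -0.99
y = 1.20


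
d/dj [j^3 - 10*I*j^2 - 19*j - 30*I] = 3*j^2 - 20*I*j - 19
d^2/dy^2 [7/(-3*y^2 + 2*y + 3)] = 14*(-9*y^2 + 6*y + 4*(3*y - 1)^2 + 9)/(-3*y^2 + 2*y + 3)^3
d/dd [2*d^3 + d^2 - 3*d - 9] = 6*d^2 + 2*d - 3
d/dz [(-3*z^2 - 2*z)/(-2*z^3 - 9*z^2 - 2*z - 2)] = 2*(-3*z^4 - 4*z^3 - 6*z^2 + 6*z + 2)/(4*z^6 + 36*z^5 + 89*z^4 + 44*z^3 + 40*z^2 + 8*z + 4)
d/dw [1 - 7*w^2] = -14*w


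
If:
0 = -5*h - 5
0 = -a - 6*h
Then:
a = 6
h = -1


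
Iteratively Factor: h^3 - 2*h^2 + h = (h)*(h^2 - 2*h + 1) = h*(h - 1)*(h - 1)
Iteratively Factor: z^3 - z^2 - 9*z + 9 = (z - 1)*(z^2 - 9) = (z - 3)*(z - 1)*(z + 3)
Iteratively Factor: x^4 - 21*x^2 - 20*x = (x + 4)*(x^3 - 4*x^2 - 5*x) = x*(x + 4)*(x^2 - 4*x - 5) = x*(x + 1)*(x + 4)*(x - 5)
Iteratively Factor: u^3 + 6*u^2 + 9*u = (u)*(u^2 + 6*u + 9) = u*(u + 3)*(u + 3)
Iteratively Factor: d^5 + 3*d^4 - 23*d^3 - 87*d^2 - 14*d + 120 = (d + 3)*(d^4 - 23*d^2 - 18*d + 40) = (d + 2)*(d + 3)*(d^3 - 2*d^2 - 19*d + 20) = (d - 1)*(d + 2)*(d + 3)*(d^2 - d - 20) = (d - 1)*(d + 2)*(d + 3)*(d + 4)*(d - 5)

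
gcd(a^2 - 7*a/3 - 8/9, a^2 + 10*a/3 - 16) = a - 8/3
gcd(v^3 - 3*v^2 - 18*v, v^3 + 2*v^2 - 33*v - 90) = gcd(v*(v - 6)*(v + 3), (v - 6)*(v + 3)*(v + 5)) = v^2 - 3*v - 18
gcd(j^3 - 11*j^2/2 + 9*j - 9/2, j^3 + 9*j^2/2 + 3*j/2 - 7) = j - 1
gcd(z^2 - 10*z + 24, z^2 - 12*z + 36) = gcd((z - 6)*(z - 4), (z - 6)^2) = z - 6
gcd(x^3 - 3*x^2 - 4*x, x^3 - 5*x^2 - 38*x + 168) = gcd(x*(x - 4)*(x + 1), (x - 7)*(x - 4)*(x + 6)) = x - 4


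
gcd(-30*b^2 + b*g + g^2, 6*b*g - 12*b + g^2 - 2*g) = 6*b + g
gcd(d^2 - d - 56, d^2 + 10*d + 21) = d + 7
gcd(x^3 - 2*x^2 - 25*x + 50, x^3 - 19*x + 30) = x^2 + 3*x - 10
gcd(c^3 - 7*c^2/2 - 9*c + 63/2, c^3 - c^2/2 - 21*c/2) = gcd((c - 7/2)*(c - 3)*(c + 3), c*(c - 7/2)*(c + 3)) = c^2 - c/2 - 21/2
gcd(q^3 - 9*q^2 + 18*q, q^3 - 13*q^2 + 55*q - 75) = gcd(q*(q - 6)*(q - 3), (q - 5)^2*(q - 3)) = q - 3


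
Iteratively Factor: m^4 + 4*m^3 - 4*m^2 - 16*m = (m + 4)*(m^3 - 4*m) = (m - 2)*(m + 4)*(m^2 + 2*m) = m*(m - 2)*(m + 4)*(m + 2)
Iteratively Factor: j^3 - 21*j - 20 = (j - 5)*(j^2 + 5*j + 4) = (j - 5)*(j + 4)*(j + 1)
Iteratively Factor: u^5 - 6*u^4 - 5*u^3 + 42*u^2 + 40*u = (u - 4)*(u^4 - 2*u^3 - 13*u^2 - 10*u) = (u - 4)*(u + 1)*(u^3 - 3*u^2 - 10*u) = u*(u - 4)*(u + 1)*(u^2 - 3*u - 10) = u*(u - 4)*(u + 1)*(u + 2)*(u - 5)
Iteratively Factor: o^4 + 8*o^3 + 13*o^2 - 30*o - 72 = (o + 3)*(o^3 + 5*o^2 - 2*o - 24) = (o - 2)*(o + 3)*(o^2 + 7*o + 12) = (o - 2)*(o + 3)*(o + 4)*(o + 3)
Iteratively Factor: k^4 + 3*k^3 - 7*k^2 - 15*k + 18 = (k + 3)*(k^3 - 7*k + 6) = (k - 2)*(k + 3)*(k^2 + 2*k - 3) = (k - 2)*(k - 1)*(k + 3)*(k + 3)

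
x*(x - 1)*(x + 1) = x^3 - x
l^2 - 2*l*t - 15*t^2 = (l - 5*t)*(l + 3*t)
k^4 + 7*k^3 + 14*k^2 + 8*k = k*(k + 1)*(k + 2)*(k + 4)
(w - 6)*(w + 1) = w^2 - 5*w - 6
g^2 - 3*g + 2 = (g - 2)*(g - 1)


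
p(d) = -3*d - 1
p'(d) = -3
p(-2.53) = 6.59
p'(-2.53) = -3.00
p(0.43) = -2.29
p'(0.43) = -3.00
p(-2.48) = 6.44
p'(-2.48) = -3.00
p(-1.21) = 2.63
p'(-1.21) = -3.00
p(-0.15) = -0.55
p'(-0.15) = -3.00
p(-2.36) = 6.08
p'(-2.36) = -3.00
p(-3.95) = 10.85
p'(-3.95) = -3.00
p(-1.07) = 2.21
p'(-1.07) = -3.00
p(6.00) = -19.00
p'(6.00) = -3.00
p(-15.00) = 44.00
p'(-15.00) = -3.00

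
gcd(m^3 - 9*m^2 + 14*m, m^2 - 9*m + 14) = m^2 - 9*m + 14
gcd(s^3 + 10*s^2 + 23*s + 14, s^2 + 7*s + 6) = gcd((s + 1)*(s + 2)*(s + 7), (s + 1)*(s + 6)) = s + 1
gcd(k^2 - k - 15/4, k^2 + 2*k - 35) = 1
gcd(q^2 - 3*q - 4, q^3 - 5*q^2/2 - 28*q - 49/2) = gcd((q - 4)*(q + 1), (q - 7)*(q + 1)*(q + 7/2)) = q + 1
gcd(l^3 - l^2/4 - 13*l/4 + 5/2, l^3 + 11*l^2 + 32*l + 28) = l + 2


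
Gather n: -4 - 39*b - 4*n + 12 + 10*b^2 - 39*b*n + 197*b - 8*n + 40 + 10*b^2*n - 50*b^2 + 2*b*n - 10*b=-40*b^2 + 148*b + n*(10*b^2 - 37*b - 12) + 48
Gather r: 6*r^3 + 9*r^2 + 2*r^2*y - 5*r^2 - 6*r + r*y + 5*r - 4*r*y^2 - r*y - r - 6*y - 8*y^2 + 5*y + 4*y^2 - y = 6*r^3 + r^2*(2*y + 4) + r*(-4*y^2 - 2) - 4*y^2 - 2*y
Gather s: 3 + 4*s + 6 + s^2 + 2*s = s^2 + 6*s + 9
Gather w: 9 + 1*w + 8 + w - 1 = 2*w + 16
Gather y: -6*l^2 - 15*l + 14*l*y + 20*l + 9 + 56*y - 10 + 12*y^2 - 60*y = -6*l^2 + 5*l + 12*y^2 + y*(14*l - 4) - 1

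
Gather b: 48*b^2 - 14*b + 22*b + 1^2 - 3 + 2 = 48*b^2 + 8*b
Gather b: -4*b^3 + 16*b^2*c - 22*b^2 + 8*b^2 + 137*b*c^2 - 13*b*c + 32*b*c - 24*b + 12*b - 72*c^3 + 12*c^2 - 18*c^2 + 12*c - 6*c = -4*b^3 + b^2*(16*c - 14) + b*(137*c^2 + 19*c - 12) - 72*c^3 - 6*c^2 + 6*c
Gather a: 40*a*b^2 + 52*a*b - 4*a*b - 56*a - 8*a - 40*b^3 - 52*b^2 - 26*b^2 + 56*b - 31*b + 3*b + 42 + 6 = a*(40*b^2 + 48*b - 64) - 40*b^3 - 78*b^2 + 28*b + 48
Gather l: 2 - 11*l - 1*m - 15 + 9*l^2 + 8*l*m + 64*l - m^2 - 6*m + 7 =9*l^2 + l*(8*m + 53) - m^2 - 7*m - 6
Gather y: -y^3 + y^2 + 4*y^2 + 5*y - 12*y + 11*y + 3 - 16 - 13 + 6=-y^3 + 5*y^2 + 4*y - 20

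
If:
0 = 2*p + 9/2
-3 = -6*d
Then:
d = 1/2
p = -9/4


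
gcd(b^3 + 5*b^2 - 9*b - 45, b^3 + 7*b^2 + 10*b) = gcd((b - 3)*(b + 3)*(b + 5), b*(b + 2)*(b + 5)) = b + 5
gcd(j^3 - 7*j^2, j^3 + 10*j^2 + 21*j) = j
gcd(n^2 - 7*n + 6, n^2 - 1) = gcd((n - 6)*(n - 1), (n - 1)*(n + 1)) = n - 1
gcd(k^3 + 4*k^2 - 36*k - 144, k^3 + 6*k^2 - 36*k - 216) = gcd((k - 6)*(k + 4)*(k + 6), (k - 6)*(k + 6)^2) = k^2 - 36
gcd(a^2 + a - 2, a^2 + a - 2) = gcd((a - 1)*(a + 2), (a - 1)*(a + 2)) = a^2 + a - 2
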